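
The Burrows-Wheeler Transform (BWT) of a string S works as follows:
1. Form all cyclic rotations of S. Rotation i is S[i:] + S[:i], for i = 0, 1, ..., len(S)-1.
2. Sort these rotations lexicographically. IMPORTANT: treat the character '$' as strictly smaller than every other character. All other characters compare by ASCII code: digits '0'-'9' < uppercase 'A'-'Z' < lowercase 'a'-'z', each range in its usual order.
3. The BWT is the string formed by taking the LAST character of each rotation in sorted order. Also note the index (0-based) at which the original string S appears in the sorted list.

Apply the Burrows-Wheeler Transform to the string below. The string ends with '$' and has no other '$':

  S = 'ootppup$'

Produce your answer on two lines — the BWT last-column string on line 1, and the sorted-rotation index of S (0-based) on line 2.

All 8 rotations (rotation i = S[i:]+S[:i]):
  rot[0] = ootppup$
  rot[1] = otppup$o
  rot[2] = tppup$oo
  rot[3] = ppup$oot
  rot[4] = pup$ootp
  rot[5] = up$ootpp
  rot[6] = p$ootppu
  rot[7] = $ootppup
Sorted (with $ < everything):
  sorted[0] = $ootppup  (last char: 'p')
  sorted[1] = ootppup$  (last char: '$')
  sorted[2] = otppup$o  (last char: 'o')
  sorted[3] = p$ootppu  (last char: 'u')
  sorted[4] = ppup$oot  (last char: 't')
  sorted[5] = pup$ootp  (last char: 'p')
  sorted[6] = tppup$oo  (last char: 'o')
  sorted[7] = up$ootpp  (last char: 'p')
Last column: p$outpop
Original string S is at sorted index 1

Answer: p$outpop
1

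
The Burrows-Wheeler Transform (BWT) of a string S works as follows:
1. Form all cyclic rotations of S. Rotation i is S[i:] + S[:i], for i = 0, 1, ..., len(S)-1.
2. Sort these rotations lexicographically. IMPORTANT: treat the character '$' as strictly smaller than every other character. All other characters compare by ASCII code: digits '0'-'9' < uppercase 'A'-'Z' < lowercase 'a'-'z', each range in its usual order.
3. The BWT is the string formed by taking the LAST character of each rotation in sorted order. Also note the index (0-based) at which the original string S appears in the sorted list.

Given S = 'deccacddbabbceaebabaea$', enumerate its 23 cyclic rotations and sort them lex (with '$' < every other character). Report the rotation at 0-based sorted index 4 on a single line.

Answer: acddbabbceaebabaea$decc

Derivation:
All 23 rotations (rotation i = S[i:]+S[:i]):
  rot[0] = deccacddbabbceaebabaea$
  rot[1] = eccacddbabbceaebabaea$d
  rot[2] = ccacddbabbceaebabaea$de
  rot[3] = cacddbabbceaebabaea$dec
  rot[4] = acddbabbceaebabaea$decc
  rot[5] = cddbabbceaebabaea$decca
  rot[6] = ddbabbceaebabaea$deccac
  rot[7] = dbabbceaebabaea$deccacd
  rot[8] = babbceaebabaea$deccacdd
  rot[9] = abbceaebabaea$deccacddb
  rot[10] = bbceaebabaea$deccacddba
  rot[11] = bceaebabaea$deccacddbab
  rot[12] = ceaebabaea$deccacddbabb
  rot[13] = eaebabaea$deccacddbabbc
  rot[14] = aebabaea$deccacddbabbce
  rot[15] = ebabaea$deccacddbabbcea
  rot[16] = babaea$deccacddbabbceae
  rot[17] = abaea$deccacddbabbceaeb
  rot[18] = baea$deccacddbabbceaeba
  rot[19] = aea$deccacddbabbceaebab
  rot[20] = ea$deccacddbabbceaebaba
  rot[21] = a$deccacddbabbceaebabae
  rot[22] = $deccacddbabbceaebabaea
Sorted (with $ < everything):
  sorted[0] = $deccacddbabbceaebabaea
  sorted[1] = a$deccacddbabbceaebabae
  sorted[2] = abaea$deccacddbabbceaeb
  sorted[3] = abbceaebabaea$deccacddb
  sorted[4] = acddbabbceaebabaea$decc
  sorted[5] = aea$deccacddbabbceaebab
  sorted[6] = aebabaea$deccacddbabbce
  sorted[7] = babaea$deccacddbabbceae
  sorted[8] = babbceaebabaea$deccacdd
  sorted[9] = baea$deccacddbabbceaeba
  sorted[10] = bbceaebabaea$deccacddba
  sorted[11] = bceaebabaea$deccacddbab
  sorted[12] = cacddbabbceaebabaea$dec
  sorted[13] = ccacddbabbceaebabaea$de
  sorted[14] = cddbabbceaebabaea$decca
  sorted[15] = ceaebabaea$deccacddbabb
  sorted[16] = dbabbceaebabaea$deccacd
  sorted[17] = ddbabbceaebabaea$deccac
  sorted[18] = deccacddbabbceaebabaea$
  sorted[19] = ea$deccacddbabbceaebaba
  sorted[20] = eaebabaea$deccacddbabbc
  sorted[21] = ebabaea$deccacddbabbcea
  sorted[22] = eccacddbabbceaebabaea$d
sorted[4] = acddbabbceaebabaea$decc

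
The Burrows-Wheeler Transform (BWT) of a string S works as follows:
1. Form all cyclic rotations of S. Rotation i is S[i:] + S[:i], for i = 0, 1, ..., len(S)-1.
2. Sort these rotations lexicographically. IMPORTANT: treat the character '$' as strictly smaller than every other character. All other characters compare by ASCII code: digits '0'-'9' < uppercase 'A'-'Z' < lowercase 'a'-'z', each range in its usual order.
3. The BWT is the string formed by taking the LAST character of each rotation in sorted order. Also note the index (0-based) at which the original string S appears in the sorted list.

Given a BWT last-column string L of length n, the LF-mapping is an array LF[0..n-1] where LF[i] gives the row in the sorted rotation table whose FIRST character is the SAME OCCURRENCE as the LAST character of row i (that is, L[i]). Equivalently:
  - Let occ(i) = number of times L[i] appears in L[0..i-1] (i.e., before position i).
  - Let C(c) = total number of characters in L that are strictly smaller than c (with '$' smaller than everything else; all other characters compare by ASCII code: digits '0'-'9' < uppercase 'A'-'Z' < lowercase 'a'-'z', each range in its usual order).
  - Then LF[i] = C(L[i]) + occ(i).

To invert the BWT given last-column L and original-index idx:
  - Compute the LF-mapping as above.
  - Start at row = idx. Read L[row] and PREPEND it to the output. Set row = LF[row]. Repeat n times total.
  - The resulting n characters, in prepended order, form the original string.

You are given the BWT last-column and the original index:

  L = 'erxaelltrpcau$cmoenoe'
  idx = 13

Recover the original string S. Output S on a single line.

Answer: oraclecounterexample$

Derivation:
LF mapping: 5 16 20 1 6 9 10 18 17 15 3 2 19 0 4 11 13 7 12 14 8
Walk LF starting at row 13, prepending L[row]:
  step 1: row=13, L[13]='$', prepend. Next row=LF[13]=0
  step 2: row=0, L[0]='e', prepend. Next row=LF[0]=5
  step 3: row=5, L[5]='l', prepend. Next row=LF[5]=9
  step 4: row=9, L[9]='p', prepend. Next row=LF[9]=15
  step 5: row=15, L[15]='m', prepend. Next row=LF[15]=11
  step 6: row=11, L[11]='a', prepend. Next row=LF[11]=2
  step 7: row=2, L[2]='x', prepend. Next row=LF[2]=20
  step 8: row=20, L[20]='e', prepend. Next row=LF[20]=8
  step 9: row=8, L[8]='r', prepend. Next row=LF[8]=17
  step 10: row=17, L[17]='e', prepend. Next row=LF[17]=7
  step 11: row=7, L[7]='t', prepend. Next row=LF[7]=18
  step 12: row=18, L[18]='n', prepend. Next row=LF[18]=12
  step 13: row=12, L[12]='u', prepend. Next row=LF[12]=19
  step 14: row=19, L[19]='o', prepend. Next row=LF[19]=14
  step 15: row=14, L[14]='c', prepend. Next row=LF[14]=4
  step 16: row=4, L[4]='e', prepend. Next row=LF[4]=6
  step 17: row=6, L[6]='l', prepend. Next row=LF[6]=10
  step 18: row=10, L[10]='c', prepend. Next row=LF[10]=3
  step 19: row=3, L[3]='a', prepend. Next row=LF[3]=1
  step 20: row=1, L[1]='r', prepend. Next row=LF[1]=16
  step 21: row=16, L[16]='o', prepend. Next row=LF[16]=13
Reversed output: oraclecounterexample$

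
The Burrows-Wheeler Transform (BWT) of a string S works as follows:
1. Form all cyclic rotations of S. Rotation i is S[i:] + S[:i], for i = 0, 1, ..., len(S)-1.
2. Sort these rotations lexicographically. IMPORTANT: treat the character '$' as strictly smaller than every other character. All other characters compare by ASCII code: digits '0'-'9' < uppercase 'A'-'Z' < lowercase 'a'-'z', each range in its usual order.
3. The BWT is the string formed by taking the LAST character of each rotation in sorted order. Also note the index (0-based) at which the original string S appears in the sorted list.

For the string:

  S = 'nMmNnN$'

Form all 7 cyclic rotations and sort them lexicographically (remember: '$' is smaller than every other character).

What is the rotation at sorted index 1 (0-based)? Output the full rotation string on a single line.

All 7 rotations (rotation i = S[i:]+S[:i]):
  rot[0] = nMmNnN$
  rot[1] = MmNnN$n
  rot[2] = mNnN$nM
  rot[3] = NnN$nMm
  rot[4] = nN$nMmN
  rot[5] = N$nMmNn
  rot[6] = $nMmNnN
Sorted (with $ < everything):
  sorted[0] = $nMmNnN
  sorted[1] = MmNnN$n
  sorted[2] = N$nMmNn
  sorted[3] = NnN$nMm
  sorted[4] = mNnN$nM
  sorted[5] = nMmNnN$
  sorted[6] = nN$nMmN
sorted[1] = MmNnN$n

Answer: MmNnN$n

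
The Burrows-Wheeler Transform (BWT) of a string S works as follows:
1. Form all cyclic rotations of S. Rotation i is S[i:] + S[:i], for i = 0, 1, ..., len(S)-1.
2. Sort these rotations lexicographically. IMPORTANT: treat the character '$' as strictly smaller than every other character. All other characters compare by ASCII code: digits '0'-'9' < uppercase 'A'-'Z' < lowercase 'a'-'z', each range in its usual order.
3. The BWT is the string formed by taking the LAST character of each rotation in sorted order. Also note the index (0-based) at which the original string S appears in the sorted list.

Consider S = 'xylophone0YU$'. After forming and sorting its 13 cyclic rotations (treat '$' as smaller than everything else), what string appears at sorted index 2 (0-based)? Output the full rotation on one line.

All 13 rotations (rotation i = S[i:]+S[:i]):
  rot[0] = xylophone0YU$
  rot[1] = ylophone0YU$x
  rot[2] = lophone0YU$xy
  rot[3] = ophone0YU$xyl
  rot[4] = phone0YU$xylo
  rot[5] = hone0YU$xylop
  rot[6] = one0YU$xyloph
  rot[7] = ne0YU$xylopho
  rot[8] = e0YU$xylophon
  rot[9] = 0YU$xylophone
  rot[10] = YU$xylophone0
  rot[11] = U$xylophone0Y
  rot[12] = $xylophone0YU
Sorted (with $ < everything):
  sorted[0] = $xylophone0YU
  sorted[1] = 0YU$xylophone
  sorted[2] = U$xylophone0Y
  sorted[3] = YU$xylophone0
  sorted[4] = e0YU$xylophon
  sorted[5] = hone0YU$xylop
  sorted[6] = lophone0YU$xy
  sorted[7] = ne0YU$xylopho
  sorted[8] = one0YU$xyloph
  sorted[9] = ophone0YU$xyl
  sorted[10] = phone0YU$xylo
  sorted[11] = xylophone0YU$
  sorted[12] = ylophone0YU$x
sorted[2] = U$xylophone0Y

Answer: U$xylophone0Y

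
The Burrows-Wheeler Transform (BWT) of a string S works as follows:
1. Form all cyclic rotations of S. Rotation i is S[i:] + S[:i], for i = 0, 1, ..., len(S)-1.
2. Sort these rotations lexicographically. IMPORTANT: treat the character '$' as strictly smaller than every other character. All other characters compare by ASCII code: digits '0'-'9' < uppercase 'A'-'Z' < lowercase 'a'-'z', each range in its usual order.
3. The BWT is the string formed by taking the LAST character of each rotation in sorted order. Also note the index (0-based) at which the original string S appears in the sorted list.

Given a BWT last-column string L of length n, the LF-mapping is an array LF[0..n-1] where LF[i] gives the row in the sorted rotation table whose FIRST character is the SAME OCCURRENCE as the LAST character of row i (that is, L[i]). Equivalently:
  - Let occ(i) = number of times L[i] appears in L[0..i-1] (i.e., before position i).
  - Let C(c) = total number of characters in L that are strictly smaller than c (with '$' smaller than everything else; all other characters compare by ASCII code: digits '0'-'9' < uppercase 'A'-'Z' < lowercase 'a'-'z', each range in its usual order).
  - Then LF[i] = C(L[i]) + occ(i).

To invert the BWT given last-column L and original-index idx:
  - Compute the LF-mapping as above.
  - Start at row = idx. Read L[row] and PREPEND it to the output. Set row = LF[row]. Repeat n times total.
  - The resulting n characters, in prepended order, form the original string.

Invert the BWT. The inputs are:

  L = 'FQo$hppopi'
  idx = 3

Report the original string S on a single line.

Answer: hippopoQF$

Derivation:
LF mapping: 1 2 5 0 3 7 8 6 9 4
Walk LF starting at row 3, prepending L[row]:
  step 1: row=3, L[3]='$', prepend. Next row=LF[3]=0
  step 2: row=0, L[0]='F', prepend. Next row=LF[0]=1
  step 3: row=1, L[1]='Q', prepend. Next row=LF[1]=2
  step 4: row=2, L[2]='o', prepend. Next row=LF[2]=5
  step 5: row=5, L[5]='p', prepend. Next row=LF[5]=7
  step 6: row=7, L[7]='o', prepend. Next row=LF[7]=6
  step 7: row=6, L[6]='p', prepend. Next row=LF[6]=8
  step 8: row=8, L[8]='p', prepend. Next row=LF[8]=9
  step 9: row=9, L[9]='i', prepend. Next row=LF[9]=4
  step 10: row=4, L[4]='h', prepend. Next row=LF[4]=3
Reversed output: hippopoQF$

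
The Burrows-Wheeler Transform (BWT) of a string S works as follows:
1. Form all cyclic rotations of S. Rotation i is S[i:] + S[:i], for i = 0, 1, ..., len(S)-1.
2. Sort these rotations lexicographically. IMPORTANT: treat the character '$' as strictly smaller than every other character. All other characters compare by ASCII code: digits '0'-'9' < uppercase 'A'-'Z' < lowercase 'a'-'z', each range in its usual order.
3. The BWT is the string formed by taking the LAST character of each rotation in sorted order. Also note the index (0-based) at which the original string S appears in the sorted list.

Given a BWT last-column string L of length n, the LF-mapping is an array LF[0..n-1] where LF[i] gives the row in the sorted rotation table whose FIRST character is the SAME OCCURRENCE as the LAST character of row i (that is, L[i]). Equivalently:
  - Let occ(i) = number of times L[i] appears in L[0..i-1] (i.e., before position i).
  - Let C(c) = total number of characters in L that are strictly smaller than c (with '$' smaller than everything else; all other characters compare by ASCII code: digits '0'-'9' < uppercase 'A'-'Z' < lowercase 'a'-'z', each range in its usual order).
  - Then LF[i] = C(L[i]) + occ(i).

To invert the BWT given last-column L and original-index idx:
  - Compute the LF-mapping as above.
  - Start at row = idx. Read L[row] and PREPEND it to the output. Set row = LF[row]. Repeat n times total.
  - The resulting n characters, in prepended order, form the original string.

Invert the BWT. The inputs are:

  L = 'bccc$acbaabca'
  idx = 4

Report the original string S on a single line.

LF mapping: 5 8 9 10 0 1 11 6 2 3 7 12 4
Walk LF starting at row 4, prepending L[row]:
  step 1: row=4, L[4]='$', prepend. Next row=LF[4]=0
  step 2: row=0, L[0]='b', prepend. Next row=LF[0]=5
  step 3: row=5, L[5]='a', prepend. Next row=LF[5]=1
  step 4: row=1, L[1]='c', prepend. Next row=LF[1]=8
  step 5: row=8, L[8]='a', prepend. Next row=LF[8]=2
  step 6: row=2, L[2]='c', prepend. Next row=LF[2]=9
  step 7: row=9, L[9]='a', prepend. Next row=LF[9]=3
  step 8: row=3, L[3]='c', prepend. Next row=LF[3]=10
  step 9: row=10, L[10]='b', prepend. Next row=LF[10]=7
  step 10: row=7, L[7]='b', prepend. Next row=LF[7]=6
  step 11: row=6, L[6]='c', prepend. Next row=LF[6]=11
  step 12: row=11, L[11]='c', prepend. Next row=LF[11]=12
  step 13: row=12, L[12]='a', prepend. Next row=LF[12]=4
Reversed output: accbbcacacab$

Answer: accbbcacacab$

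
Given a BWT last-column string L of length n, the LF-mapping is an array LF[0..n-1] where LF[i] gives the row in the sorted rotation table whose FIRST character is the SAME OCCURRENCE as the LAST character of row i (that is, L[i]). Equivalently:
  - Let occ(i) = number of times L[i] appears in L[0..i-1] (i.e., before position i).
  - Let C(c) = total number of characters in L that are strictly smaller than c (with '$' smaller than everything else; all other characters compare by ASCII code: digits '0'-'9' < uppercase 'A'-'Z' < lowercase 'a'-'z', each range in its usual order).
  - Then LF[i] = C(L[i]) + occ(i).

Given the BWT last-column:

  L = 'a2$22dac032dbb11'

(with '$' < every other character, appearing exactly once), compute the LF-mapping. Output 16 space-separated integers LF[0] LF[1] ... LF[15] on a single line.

Answer: 9 4 0 5 6 14 10 13 1 8 7 15 11 12 2 3

Derivation:
Char counts: '$':1, '0':1, '1':2, '2':4, '3':1, 'a':2, 'b':2, 'c':1, 'd':2
C (first-col start): C('$')=0, C('0')=1, C('1')=2, C('2')=4, C('3')=8, C('a')=9, C('b')=11, C('c')=13, C('d')=14
L[0]='a': occ=0, LF[0]=C('a')+0=9+0=9
L[1]='2': occ=0, LF[1]=C('2')+0=4+0=4
L[2]='$': occ=0, LF[2]=C('$')+0=0+0=0
L[3]='2': occ=1, LF[3]=C('2')+1=4+1=5
L[4]='2': occ=2, LF[4]=C('2')+2=4+2=6
L[5]='d': occ=0, LF[5]=C('d')+0=14+0=14
L[6]='a': occ=1, LF[6]=C('a')+1=9+1=10
L[7]='c': occ=0, LF[7]=C('c')+0=13+0=13
L[8]='0': occ=0, LF[8]=C('0')+0=1+0=1
L[9]='3': occ=0, LF[9]=C('3')+0=8+0=8
L[10]='2': occ=3, LF[10]=C('2')+3=4+3=7
L[11]='d': occ=1, LF[11]=C('d')+1=14+1=15
L[12]='b': occ=0, LF[12]=C('b')+0=11+0=11
L[13]='b': occ=1, LF[13]=C('b')+1=11+1=12
L[14]='1': occ=0, LF[14]=C('1')+0=2+0=2
L[15]='1': occ=1, LF[15]=C('1')+1=2+1=3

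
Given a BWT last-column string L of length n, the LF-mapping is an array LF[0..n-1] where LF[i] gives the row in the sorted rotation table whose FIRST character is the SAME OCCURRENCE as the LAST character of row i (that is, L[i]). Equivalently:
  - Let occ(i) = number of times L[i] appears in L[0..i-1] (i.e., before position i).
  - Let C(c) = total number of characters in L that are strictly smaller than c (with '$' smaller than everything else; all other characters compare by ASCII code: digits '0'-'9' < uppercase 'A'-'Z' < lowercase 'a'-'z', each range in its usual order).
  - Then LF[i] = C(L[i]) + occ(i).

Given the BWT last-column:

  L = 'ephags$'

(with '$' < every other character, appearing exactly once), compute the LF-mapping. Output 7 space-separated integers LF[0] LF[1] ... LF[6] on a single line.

Answer: 2 5 4 1 3 6 0

Derivation:
Char counts: '$':1, 'a':1, 'e':1, 'g':1, 'h':1, 'p':1, 's':1
C (first-col start): C('$')=0, C('a')=1, C('e')=2, C('g')=3, C('h')=4, C('p')=5, C('s')=6
L[0]='e': occ=0, LF[0]=C('e')+0=2+0=2
L[1]='p': occ=0, LF[1]=C('p')+0=5+0=5
L[2]='h': occ=0, LF[2]=C('h')+0=4+0=4
L[3]='a': occ=0, LF[3]=C('a')+0=1+0=1
L[4]='g': occ=0, LF[4]=C('g')+0=3+0=3
L[5]='s': occ=0, LF[5]=C('s')+0=6+0=6
L[6]='$': occ=0, LF[6]=C('$')+0=0+0=0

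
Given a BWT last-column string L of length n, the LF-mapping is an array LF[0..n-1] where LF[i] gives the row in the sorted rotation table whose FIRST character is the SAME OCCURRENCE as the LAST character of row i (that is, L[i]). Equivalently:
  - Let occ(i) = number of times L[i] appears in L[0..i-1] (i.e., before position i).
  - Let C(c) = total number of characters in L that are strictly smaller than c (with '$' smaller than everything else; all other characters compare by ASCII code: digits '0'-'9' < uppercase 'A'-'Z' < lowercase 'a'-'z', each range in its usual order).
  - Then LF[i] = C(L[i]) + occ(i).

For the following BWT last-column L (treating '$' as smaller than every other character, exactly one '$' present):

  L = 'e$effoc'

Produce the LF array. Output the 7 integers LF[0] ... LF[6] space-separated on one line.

Char counts: '$':1, 'c':1, 'e':2, 'f':2, 'o':1
C (first-col start): C('$')=0, C('c')=1, C('e')=2, C('f')=4, C('o')=6
L[0]='e': occ=0, LF[0]=C('e')+0=2+0=2
L[1]='$': occ=0, LF[1]=C('$')+0=0+0=0
L[2]='e': occ=1, LF[2]=C('e')+1=2+1=3
L[3]='f': occ=0, LF[3]=C('f')+0=4+0=4
L[4]='f': occ=1, LF[4]=C('f')+1=4+1=5
L[5]='o': occ=0, LF[5]=C('o')+0=6+0=6
L[6]='c': occ=0, LF[6]=C('c')+0=1+0=1

Answer: 2 0 3 4 5 6 1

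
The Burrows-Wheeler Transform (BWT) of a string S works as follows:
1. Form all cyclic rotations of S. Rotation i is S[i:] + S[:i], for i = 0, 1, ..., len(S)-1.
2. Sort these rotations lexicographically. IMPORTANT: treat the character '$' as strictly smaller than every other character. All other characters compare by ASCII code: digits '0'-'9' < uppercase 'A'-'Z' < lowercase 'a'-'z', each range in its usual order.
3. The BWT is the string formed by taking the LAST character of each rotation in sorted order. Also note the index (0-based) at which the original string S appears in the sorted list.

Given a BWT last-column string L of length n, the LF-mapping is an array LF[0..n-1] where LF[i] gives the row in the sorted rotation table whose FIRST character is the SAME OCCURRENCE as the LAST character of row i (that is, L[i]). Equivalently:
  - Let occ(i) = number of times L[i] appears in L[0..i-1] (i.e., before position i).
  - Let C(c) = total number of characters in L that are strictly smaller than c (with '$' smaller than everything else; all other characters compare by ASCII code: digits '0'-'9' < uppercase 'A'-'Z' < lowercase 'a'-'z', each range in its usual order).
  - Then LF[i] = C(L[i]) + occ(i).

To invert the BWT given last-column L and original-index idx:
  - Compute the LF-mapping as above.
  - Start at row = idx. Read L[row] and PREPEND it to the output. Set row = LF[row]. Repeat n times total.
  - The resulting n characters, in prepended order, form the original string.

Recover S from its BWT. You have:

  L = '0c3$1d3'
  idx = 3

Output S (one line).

Answer: 313dc0$

Derivation:
LF mapping: 1 5 3 0 2 6 4
Walk LF starting at row 3, prepending L[row]:
  step 1: row=3, L[3]='$', prepend. Next row=LF[3]=0
  step 2: row=0, L[0]='0', prepend. Next row=LF[0]=1
  step 3: row=1, L[1]='c', prepend. Next row=LF[1]=5
  step 4: row=5, L[5]='d', prepend. Next row=LF[5]=6
  step 5: row=6, L[6]='3', prepend. Next row=LF[6]=4
  step 6: row=4, L[4]='1', prepend. Next row=LF[4]=2
  step 7: row=2, L[2]='3', prepend. Next row=LF[2]=3
Reversed output: 313dc0$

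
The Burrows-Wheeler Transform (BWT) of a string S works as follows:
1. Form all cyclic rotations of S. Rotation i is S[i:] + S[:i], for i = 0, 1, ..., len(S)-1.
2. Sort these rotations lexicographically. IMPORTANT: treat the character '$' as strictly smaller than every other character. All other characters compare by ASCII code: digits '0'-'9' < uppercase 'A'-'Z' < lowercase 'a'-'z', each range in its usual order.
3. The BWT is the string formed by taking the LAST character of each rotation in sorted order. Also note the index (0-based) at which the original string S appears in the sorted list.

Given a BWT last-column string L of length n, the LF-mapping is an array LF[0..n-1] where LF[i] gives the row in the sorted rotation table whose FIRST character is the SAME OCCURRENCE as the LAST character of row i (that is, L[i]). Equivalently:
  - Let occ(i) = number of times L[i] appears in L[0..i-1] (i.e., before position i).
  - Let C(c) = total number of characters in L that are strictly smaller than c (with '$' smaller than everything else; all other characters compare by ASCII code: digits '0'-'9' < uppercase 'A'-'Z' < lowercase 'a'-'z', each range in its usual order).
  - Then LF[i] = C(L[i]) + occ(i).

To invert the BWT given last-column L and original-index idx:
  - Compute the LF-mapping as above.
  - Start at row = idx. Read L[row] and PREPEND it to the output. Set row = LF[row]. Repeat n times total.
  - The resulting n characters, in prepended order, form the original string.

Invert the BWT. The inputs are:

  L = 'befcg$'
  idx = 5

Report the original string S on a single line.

LF mapping: 1 3 4 2 5 0
Walk LF starting at row 5, prepending L[row]:
  step 1: row=5, L[5]='$', prepend. Next row=LF[5]=0
  step 2: row=0, L[0]='b', prepend. Next row=LF[0]=1
  step 3: row=1, L[1]='e', prepend. Next row=LF[1]=3
  step 4: row=3, L[3]='c', prepend. Next row=LF[3]=2
  step 5: row=2, L[2]='f', prepend. Next row=LF[2]=4
  step 6: row=4, L[4]='g', prepend. Next row=LF[4]=5
Reversed output: gfceb$

Answer: gfceb$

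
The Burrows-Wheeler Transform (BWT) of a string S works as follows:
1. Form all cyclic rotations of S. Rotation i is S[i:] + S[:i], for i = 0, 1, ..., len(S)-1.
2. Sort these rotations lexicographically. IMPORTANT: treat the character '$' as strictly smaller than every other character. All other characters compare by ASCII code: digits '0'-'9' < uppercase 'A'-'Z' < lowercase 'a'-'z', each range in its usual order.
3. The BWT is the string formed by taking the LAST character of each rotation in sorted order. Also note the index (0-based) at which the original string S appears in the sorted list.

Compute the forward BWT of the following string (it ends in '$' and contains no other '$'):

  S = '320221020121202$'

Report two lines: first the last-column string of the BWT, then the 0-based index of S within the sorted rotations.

All 16 rotations (rotation i = S[i:]+S[:i]):
  rot[0] = 320221020121202$
  rot[1] = 20221020121202$3
  rot[2] = 0221020121202$32
  rot[3] = 221020121202$320
  rot[4] = 21020121202$3202
  rot[5] = 1020121202$32022
  rot[6] = 020121202$320221
  rot[7] = 20121202$3202210
  rot[8] = 0121202$32022102
  rot[9] = 121202$320221020
  rot[10] = 21202$3202210201
  rot[11] = 1202$32022102012
  rot[12] = 202$320221020121
  rot[13] = 02$3202210201212
  rot[14] = 2$32022102012120
  rot[15] = $320221020121202
Sorted (with $ < everything):
  sorted[0] = $320221020121202  (last char: '2')
  sorted[1] = 0121202$32022102  (last char: '2')
  sorted[2] = 02$3202210201212  (last char: '2')
  sorted[3] = 020121202$320221  (last char: '1')
  sorted[4] = 0221020121202$32  (last char: '2')
  sorted[5] = 1020121202$32022  (last char: '2')
  sorted[6] = 1202$32022102012  (last char: '2')
  sorted[7] = 121202$320221020  (last char: '0')
  sorted[8] = 2$32022102012120  (last char: '0')
  sorted[9] = 20121202$3202210  (last char: '0')
  sorted[10] = 202$320221020121  (last char: '1')
  sorted[11] = 20221020121202$3  (last char: '3')
  sorted[12] = 21020121202$3202  (last char: '2')
  sorted[13] = 21202$3202210201  (last char: '1')
  sorted[14] = 221020121202$320  (last char: '0')
  sorted[15] = 320221020121202$  (last char: '$')
Last column: 222122200013210$
Original string S is at sorted index 15

Answer: 222122200013210$
15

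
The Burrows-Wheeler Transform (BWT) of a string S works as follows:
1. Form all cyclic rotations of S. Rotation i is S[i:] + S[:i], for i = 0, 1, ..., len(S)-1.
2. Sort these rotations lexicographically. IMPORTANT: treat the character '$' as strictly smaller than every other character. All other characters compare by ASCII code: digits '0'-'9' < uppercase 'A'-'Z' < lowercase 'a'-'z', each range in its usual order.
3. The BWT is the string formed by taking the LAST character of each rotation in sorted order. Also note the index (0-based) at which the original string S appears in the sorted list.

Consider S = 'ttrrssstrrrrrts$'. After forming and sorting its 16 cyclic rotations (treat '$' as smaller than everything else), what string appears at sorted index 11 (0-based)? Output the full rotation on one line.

All 16 rotations (rotation i = S[i:]+S[:i]):
  rot[0] = ttrrssstrrrrrts$
  rot[1] = trrssstrrrrrts$t
  rot[2] = rrssstrrrrrts$tt
  rot[3] = rssstrrrrrts$ttr
  rot[4] = ssstrrrrrts$ttrr
  rot[5] = sstrrrrrts$ttrrs
  rot[6] = strrrrrts$ttrrss
  rot[7] = trrrrrts$ttrrsss
  rot[8] = rrrrrts$ttrrssst
  rot[9] = rrrrts$ttrrssstr
  rot[10] = rrrts$ttrrssstrr
  rot[11] = rrts$ttrrssstrrr
  rot[12] = rts$ttrrssstrrrr
  rot[13] = ts$ttrrssstrrrrr
  rot[14] = s$ttrrssstrrrrrt
  rot[15] = $ttrrssstrrrrrts
Sorted (with $ < everything):
  sorted[0] = $ttrrssstrrrrrts
  sorted[1] = rrrrrts$ttrrssst
  sorted[2] = rrrrts$ttrrssstr
  sorted[3] = rrrts$ttrrssstrr
  sorted[4] = rrssstrrrrrts$tt
  sorted[5] = rrts$ttrrssstrrr
  sorted[6] = rssstrrrrrts$ttr
  sorted[7] = rts$ttrrssstrrrr
  sorted[8] = s$ttrrssstrrrrrt
  sorted[9] = ssstrrrrrts$ttrr
  sorted[10] = sstrrrrrts$ttrrs
  sorted[11] = strrrrrts$ttrrss
  sorted[12] = trrrrrts$ttrrsss
  sorted[13] = trrssstrrrrrts$t
  sorted[14] = ts$ttrrssstrrrrr
  sorted[15] = ttrrssstrrrrrts$
sorted[11] = strrrrrts$ttrrss

Answer: strrrrrts$ttrrss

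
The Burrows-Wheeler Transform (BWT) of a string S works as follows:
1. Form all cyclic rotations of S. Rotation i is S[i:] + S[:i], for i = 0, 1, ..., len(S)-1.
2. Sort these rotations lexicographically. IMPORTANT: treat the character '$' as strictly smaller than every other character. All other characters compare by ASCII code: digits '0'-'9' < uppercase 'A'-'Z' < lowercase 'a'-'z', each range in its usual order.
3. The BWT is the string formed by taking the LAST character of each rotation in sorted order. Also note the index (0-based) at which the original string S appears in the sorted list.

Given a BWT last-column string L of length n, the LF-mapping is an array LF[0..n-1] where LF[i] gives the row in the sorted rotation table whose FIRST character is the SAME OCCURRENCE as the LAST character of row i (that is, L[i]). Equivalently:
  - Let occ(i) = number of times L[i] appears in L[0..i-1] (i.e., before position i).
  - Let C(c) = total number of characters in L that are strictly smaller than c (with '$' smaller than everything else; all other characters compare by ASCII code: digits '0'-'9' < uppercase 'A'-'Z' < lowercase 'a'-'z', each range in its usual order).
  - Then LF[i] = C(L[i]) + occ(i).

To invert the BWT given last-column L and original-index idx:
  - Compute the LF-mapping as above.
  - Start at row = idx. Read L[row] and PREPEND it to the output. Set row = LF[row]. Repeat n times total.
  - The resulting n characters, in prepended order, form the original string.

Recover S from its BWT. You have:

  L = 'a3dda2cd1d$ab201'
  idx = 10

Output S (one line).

LF mapping: 7 6 12 13 8 4 11 14 2 15 0 9 10 5 1 3
Walk LF starting at row 10, prepending L[row]:
  step 1: row=10, L[10]='$', prepend. Next row=LF[10]=0
  step 2: row=0, L[0]='a', prepend. Next row=LF[0]=7
  step 3: row=7, L[7]='d', prepend. Next row=LF[7]=14
  step 4: row=14, L[14]='0', prepend. Next row=LF[14]=1
  step 5: row=1, L[1]='3', prepend. Next row=LF[1]=6
  step 6: row=6, L[6]='c', prepend. Next row=LF[6]=11
  step 7: row=11, L[11]='a', prepend. Next row=LF[11]=9
  step 8: row=9, L[9]='d', prepend. Next row=LF[9]=15
  step 9: row=15, L[15]='1', prepend. Next row=LF[15]=3
  step 10: row=3, L[3]='d', prepend. Next row=LF[3]=13
  step 11: row=13, L[13]='2', prepend. Next row=LF[13]=5
  step 12: row=5, L[5]='2', prepend. Next row=LF[5]=4
  step 13: row=4, L[4]='a', prepend. Next row=LF[4]=8
  step 14: row=8, L[8]='1', prepend. Next row=LF[8]=2
  step 15: row=2, L[2]='d', prepend. Next row=LF[2]=12
  step 16: row=12, L[12]='b', prepend. Next row=LF[12]=10
Reversed output: bd1a22d1dac30da$

Answer: bd1a22d1dac30da$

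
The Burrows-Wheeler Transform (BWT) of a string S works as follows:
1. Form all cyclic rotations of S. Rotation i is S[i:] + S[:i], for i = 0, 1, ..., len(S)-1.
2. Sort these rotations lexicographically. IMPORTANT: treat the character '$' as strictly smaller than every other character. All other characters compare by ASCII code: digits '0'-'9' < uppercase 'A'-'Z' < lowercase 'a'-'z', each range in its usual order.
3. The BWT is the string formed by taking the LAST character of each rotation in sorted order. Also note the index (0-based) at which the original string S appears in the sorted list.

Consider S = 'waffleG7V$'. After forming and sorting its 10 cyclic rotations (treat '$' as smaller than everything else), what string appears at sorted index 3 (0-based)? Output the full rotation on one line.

All 10 rotations (rotation i = S[i:]+S[:i]):
  rot[0] = waffleG7V$
  rot[1] = affleG7V$w
  rot[2] = ffleG7V$wa
  rot[3] = fleG7V$waf
  rot[4] = leG7V$waff
  rot[5] = eG7V$waffl
  rot[6] = G7V$waffle
  rot[7] = 7V$waffleG
  rot[8] = V$waffleG7
  rot[9] = $waffleG7V
Sorted (with $ < everything):
  sorted[0] = $waffleG7V
  sorted[1] = 7V$waffleG
  sorted[2] = G7V$waffle
  sorted[3] = V$waffleG7
  sorted[4] = affleG7V$w
  sorted[5] = eG7V$waffl
  sorted[6] = ffleG7V$wa
  sorted[7] = fleG7V$waf
  sorted[8] = leG7V$waff
  sorted[9] = waffleG7V$
sorted[3] = V$waffleG7

Answer: V$waffleG7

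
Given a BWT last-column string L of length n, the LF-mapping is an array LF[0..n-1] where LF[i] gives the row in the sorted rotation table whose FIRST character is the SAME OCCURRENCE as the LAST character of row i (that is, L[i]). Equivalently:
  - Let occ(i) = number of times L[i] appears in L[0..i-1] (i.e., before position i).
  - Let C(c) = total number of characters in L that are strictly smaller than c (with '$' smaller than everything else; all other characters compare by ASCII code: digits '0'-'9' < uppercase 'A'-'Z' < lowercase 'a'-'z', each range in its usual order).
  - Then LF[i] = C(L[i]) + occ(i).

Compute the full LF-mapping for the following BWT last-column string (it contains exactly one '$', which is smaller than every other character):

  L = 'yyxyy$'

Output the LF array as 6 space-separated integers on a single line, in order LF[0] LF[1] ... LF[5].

Answer: 2 3 1 4 5 0

Derivation:
Char counts: '$':1, 'x':1, 'y':4
C (first-col start): C('$')=0, C('x')=1, C('y')=2
L[0]='y': occ=0, LF[0]=C('y')+0=2+0=2
L[1]='y': occ=1, LF[1]=C('y')+1=2+1=3
L[2]='x': occ=0, LF[2]=C('x')+0=1+0=1
L[3]='y': occ=2, LF[3]=C('y')+2=2+2=4
L[4]='y': occ=3, LF[4]=C('y')+3=2+3=5
L[5]='$': occ=0, LF[5]=C('$')+0=0+0=0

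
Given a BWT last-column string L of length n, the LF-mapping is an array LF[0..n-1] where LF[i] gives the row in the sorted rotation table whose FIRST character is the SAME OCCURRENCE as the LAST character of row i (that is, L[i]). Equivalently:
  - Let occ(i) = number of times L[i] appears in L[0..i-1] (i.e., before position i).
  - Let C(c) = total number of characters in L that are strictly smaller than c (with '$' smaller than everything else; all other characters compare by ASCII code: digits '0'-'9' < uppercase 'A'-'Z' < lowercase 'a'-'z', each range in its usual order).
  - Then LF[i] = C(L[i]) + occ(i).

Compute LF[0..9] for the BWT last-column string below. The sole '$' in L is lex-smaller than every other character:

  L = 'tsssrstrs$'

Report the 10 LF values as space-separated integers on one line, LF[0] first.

Char counts: '$':1, 'r':2, 's':5, 't':2
C (first-col start): C('$')=0, C('r')=1, C('s')=3, C('t')=8
L[0]='t': occ=0, LF[0]=C('t')+0=8+0=8
L[1]='s': occ=0, LF[1]=C('s')+0=3+0=3
L[2]='s': occ=1, LF[2]=C('s')+1=3+1=4
L[3]='s': occ=2, LF[3]=C('s')+2=3+2=5
L[4]='r': occ=0, LF[4]=C('r')+0=1+0=1
L[5]='s': occ=3, LF[5]=C('s')+3=3+3=6
L[6]='t': occ=1, LF[6]=C('t')+1=8+1=9
L[7]='r': occ=1, LF[7]=C('r')+1=1+1=2
L[8]='s': occ=4, LF[8]=C('s')+4=3+4=7
L[9]='$': occ=0, LF[9]=C('$')+0=0+0=0

Answer: 8 3 4 5 1 6 9 2 7 0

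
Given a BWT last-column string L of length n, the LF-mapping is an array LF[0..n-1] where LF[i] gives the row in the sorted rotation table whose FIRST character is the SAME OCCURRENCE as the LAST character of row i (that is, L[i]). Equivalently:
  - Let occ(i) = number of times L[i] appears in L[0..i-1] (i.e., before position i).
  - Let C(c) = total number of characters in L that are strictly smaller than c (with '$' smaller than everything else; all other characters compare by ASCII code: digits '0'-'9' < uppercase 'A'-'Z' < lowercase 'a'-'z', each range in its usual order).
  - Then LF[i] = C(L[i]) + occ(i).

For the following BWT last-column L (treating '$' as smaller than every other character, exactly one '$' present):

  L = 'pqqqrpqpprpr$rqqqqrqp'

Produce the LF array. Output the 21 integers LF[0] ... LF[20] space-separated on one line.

Char counts: '$':1, 'p':6, 'q':9, 'r':5
C (first-col start): C('$')=0, C('p')=1, C('q')=7, C('r')=16
L[0]='p': occ=0, LF[0]=C('p')+0=1+0=1
L[1]='q': occ=0, LF[1]=C('q')+0=7+0=7
L[2]='q': occ=1, LF[2]=C('q')+1=7+1=8
L[3]='q': occ=2, LF[3]=C('q')+2=7+2=9
L[4]='r': occ=0, LF[4]=C('r')+0=16+0=16
L[5]='p': occ=1, LF[5]=C('p')+1=1+1=2
L[6]='q': occ=3, LF[6]=C('q')+3=7+3=10
L[7]='p': occ=2, LF[7]=C('p')+2=1+2=3
L[8]='p': occ=3, LF[8]=C('p')+3=1+3=4
L[9]='r': occ=1, LF[9]=C('r')+1=16+1=17
L[10]='p': occ=4, LF[10]=C('p')+4=1+4=5
L[11]='r': occ=2, LF[11]=C('r')+2=16+2=18
L[12]='$': occ=0, LF[12]=C('$')+0=0+0=0
L[13]='r': occ=3, LF[13]=C('r')+3=16+3=19
L[14]='q': occ=4, LF[14]=C('q')+4=7+4=11
L[15]='q': occ=5, LF[15]=C('q')+5=7+5=12
L[16]='q': occ=6, LF[16]=C('q')+6=7+6=13
L[17]='q': occ=7, LF[17]=C('q')+7=7+7=14
L[18]='r': occ=4, LF[18]=C('r')+4=16+4=20
L[19]='q': occ=8, LF[19]=C('q')+8=7+8=15
L[20]='p': occ=5, LF[20]=C('p')+5=1+5=6

Answer: 1 7 8 9 16 2 10 3 4 17 5 18 0 19 11 12 13 14 20 15 6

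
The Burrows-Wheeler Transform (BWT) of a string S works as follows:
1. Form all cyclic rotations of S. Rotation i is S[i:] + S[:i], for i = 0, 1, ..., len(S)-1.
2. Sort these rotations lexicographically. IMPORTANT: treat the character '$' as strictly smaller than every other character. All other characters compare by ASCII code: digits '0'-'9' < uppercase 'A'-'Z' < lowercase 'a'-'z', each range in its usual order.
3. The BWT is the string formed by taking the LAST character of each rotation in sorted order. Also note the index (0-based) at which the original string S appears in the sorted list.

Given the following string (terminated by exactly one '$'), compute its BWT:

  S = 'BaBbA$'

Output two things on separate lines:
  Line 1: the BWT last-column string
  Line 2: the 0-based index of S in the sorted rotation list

All 6 rotations (rotation i = S[i:]+S[:i]):
  rot[0] = BaBbA$
  rot[1] = aBbA$B
  rot[2] = BbA$Ba
  rot[3] = bA$BaB
  rot[4] = A$BaBb
  rot[5] = $BaBbA
Sorted (with $ < everything):
  sorted[0] = $BaBbA  (last char: 'A')
  sorted[1] = A$BaBb  (last char: 'b')
  sorted[2] = BaBbA$  (last char: '$')
  sorted[3] = BbA$Ba  (last char: 'a')
  sorted[4] = aBbA$B  (last char: 'B')
  sorted[5] = bA$BaB  (last char: 'B')
Last column: Ab$aBB
Original string S is at sorted index 2

Answer: Ab$aBB
2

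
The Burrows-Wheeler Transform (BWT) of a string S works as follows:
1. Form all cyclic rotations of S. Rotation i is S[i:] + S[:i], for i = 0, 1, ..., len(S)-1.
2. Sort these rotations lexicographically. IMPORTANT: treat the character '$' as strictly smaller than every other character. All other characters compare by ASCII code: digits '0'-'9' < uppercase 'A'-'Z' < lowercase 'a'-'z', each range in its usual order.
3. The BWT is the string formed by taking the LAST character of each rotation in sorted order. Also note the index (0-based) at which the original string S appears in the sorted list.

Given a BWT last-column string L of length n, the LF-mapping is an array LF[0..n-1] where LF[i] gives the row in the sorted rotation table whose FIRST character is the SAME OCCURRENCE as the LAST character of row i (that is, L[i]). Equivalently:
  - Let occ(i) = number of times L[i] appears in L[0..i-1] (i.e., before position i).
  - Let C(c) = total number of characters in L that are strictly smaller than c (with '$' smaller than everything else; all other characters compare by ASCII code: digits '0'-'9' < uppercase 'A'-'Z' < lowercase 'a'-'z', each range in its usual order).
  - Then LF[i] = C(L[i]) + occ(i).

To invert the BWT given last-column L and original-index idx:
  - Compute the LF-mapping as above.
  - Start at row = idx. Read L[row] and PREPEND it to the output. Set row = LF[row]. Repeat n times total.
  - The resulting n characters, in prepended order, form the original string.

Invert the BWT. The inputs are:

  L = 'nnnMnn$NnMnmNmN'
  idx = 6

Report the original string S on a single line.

Answer: mnNnNnnMnMNmnn$

Derivation:
LF mapping: 8 9 10 1 11 12 0 3 13 2 14 6 4 7 5
Walk LF starting at row 6, prepending L[row]:
  step 1: row=6, L[6]='$', prepend. Next row=LF[6]=0
  step 2: row=0, L[0]='n', prepend. Next row=LF[0]=8
  step 3: row=8, L[8]='n', prepend. Next row=LF[8]=13
  step 4: row=13, L[13]='m', prepend. Next row=LF[13]=7
  step 5: row=7, L[7]='N', prepend. Next row=LF[7]=3
  step 6: row=3, L[3]='M', prepend. Next row=LF[3]=1
  step 7: row=1, L[1]='n', prepend. Next row=LF[1]=9
  step 8: row=9, L[9]='M', prepend. Next row=LF[9]=2
  step 9: row=2, L[2]='n', prepend. Next row=LF[2]=10
  step 10: row=10, L[10]='n', prepend. Next row=LF[10]=14
  step 11: row=14, L[14]='N', prepend. Next row=LF[14]=5
  step 12: row=5, L[5]='n', prepend. Next row=LF[5]=12
  step 13: row=12, L[12]='N', prepend. Next row=LF[12]=4
  step 14: row=4, L[4]='n', prepend. Next row=LF[4]=11
  step 15: row=11, L[11]='m', prepend. Next row=LF[11]=6
Reversed output: mnNnNnnMnMNmnn$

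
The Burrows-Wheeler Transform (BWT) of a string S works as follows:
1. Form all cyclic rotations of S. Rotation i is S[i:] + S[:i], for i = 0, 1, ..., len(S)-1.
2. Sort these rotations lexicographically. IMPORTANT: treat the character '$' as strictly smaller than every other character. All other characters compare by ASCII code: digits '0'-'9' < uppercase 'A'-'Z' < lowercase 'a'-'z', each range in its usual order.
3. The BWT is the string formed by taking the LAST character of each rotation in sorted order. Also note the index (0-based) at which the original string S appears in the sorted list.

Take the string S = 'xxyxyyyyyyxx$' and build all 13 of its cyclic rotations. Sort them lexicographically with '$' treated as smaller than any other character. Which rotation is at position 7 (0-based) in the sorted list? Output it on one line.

All 13 rotations (rotation i = S[i:]+S[:i]):
  rot[0] = xxyxyyyyyyxx$
  rot[1] = xyxyyyyyyxx$x
  rot[2] = yxyyyyyyxx$xx
  rot[3] = xyyyyyyxx$xxy
  rot[4] = yyyyyyxx$xxyx
  rot[5] = yyyyyxx$xxyxy
  rot[6] = yyyyxx$xxyxyy
  rot[7] = yyyxx$xxyxyyy
  rot[8] = yyxx$xxyxyyyy
  rot[9] = yxx$xxyxyyyyy
  rot[10] = xx$xxyxyyyyyy
  rot[11] = x$xxyxyyyyyyx
  rot[12] = $xxyxyyyyyyxx
Sorted (with $ < everything):
  sorted[0] = $xxyxyyyyyyxx
  sorted[1] = x$xxyxyyyyyyx
  sorted[2] = xx$xxyxyyyyyy
  sorted[3] = xxyxyyyyyyxx$
  sorted[4] = xyxyyyyyyxx$x
  sorted[5] = xyyyyyyxx$xxy
  sorted[6] = yxx$xxyxyyyyy
  sorted[7] = yxyyyyyyxx$xx
  sorted[8] = yyxx$xxyxyyyy
  sorted[9] = yyyxx$xxyxyyy
  sorted[10] = yyyyxx$xxyxyy
  sorted[11] = yyyyyxx$xxyxy
  sorted[12] = yyyyyyxx$xxyx
sorted[7] = yxyyyyyyxx$xx

Answer: yxyyyyyyxx$xx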